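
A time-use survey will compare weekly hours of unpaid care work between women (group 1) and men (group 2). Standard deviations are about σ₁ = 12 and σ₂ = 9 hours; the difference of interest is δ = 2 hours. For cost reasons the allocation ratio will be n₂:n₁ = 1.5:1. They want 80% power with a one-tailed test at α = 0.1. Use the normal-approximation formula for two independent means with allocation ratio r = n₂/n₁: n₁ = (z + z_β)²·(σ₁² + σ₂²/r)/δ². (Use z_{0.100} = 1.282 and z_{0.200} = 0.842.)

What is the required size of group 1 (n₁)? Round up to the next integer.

n₁ = (z_α + z_β)² · (σ₁² + σ₂²/r) / δ²
   = (1.282 + 0.842)² · (12² + 9²/1.5) / 2²
   = 4.5114 · (144 + 54) / 4
   = 4.5114 · 198 / 4
   = 223.31
Round up → n₁ = 224; n₂ = r·n₁ = 1.5 × 224 = 336.

n₁ = 224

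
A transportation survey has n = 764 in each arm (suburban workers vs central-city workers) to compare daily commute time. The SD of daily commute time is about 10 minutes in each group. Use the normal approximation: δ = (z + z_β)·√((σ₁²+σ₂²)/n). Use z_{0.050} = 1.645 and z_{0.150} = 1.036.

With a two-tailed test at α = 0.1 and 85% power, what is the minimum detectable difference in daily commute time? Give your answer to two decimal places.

Minimum detectable difference ≈ 1.37 minutes

δ = (z_{α/2} + z_β) · √((σ₁²+σ₂²)/n)
  = (1.645 + 1.036) · √(200/764)
  = 2.681 · √0.26178
  = 2.681 · 0.5116
  = 1.3717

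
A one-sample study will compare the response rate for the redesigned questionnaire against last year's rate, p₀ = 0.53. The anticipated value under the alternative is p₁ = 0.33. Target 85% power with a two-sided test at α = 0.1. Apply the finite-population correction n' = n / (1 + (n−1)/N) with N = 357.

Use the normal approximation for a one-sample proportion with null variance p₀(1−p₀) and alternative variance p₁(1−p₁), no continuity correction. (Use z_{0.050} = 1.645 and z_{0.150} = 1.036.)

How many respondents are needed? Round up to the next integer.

n = 39

n = [z_{α/2}·√(p₀q₀) + z_β·√(p₁q₁)]² / (p₁ − p₀)²
  = [1.645·√(0.53·0.47) + 1.036·√(0.33·0.67)]² / (-0.20)²
  = [1.645·0.4991 + 1.036·0.4702]² / 0.0400
  = [1.3082]² / 0.0400
  = 42.78
Finite-population correction (N = 357): 42.78 / (1 + (42.78 − 1)/357) = 38.30.
Round up → n = 39.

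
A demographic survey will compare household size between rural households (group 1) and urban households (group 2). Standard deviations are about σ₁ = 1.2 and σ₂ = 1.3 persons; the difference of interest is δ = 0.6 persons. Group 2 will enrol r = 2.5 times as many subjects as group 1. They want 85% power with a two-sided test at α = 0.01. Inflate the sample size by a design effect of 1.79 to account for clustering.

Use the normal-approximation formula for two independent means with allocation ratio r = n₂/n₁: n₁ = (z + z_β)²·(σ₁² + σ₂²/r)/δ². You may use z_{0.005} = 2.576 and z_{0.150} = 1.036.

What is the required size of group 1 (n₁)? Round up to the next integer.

n₁ = 138

n₁ = (z_{α/2} + z_β)² · (σ₁² + σ₂²/r) / δ²
   = (2.576 + 1.036)² · (1.2² + 1.3²/2.5) / 0.6²
   = 13.0465 · (1.44 + 0.676) / 0.36
   = 13.0465 · 2.116 / 0.36
   = 76.68
Design effect: 1.79 × 76.68 = 137.27.
Round up → n₁ = 138; n₂ = r·n₁ = 2.5 × 138 = 345.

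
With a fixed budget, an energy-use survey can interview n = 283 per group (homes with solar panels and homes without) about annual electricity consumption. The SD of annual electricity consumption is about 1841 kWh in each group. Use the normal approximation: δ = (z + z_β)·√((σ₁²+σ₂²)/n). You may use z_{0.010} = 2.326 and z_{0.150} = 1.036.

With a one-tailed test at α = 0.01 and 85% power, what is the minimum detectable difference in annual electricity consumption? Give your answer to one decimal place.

δ = (z_α + z_β) · √((σ₁²+σ₂²)/n)
  = (2.326 + 1.036) · √(6778562/283)
  = 3.362 · √23952.5
  = 3.362 · 154.7660
  = 520.3233

Minimum detectable difference ≈ 520.3 kWh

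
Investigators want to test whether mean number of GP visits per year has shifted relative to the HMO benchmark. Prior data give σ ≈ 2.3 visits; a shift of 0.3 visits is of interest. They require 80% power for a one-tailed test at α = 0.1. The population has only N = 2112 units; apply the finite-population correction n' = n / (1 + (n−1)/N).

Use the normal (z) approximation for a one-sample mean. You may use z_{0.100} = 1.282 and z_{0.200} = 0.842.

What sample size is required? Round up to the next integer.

n = (z_α + z_β)² · σ² / δ²
  = (1.282 + 0.842)² · 2.3² / 0.3²
  = 4.5114 · 5.29 / 0.09
  = 265.17
Finite-population correction (N = 2112): 265.17 / (1 + (265.17 − 1)/2112) = 235.69.
Round up → n = 236.

n = 236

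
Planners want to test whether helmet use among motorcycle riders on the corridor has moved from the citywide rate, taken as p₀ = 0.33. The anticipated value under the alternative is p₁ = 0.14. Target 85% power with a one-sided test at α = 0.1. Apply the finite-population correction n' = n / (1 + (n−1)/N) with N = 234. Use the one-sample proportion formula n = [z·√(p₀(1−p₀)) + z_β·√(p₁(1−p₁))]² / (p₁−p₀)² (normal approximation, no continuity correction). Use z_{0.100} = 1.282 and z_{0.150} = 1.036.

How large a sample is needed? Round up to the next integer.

n = 24

n = [z_α·√(p₀q₀) + z_β·√(p₁q₁)]² / (p₁ − p₀)²
  = [1.282·√(0.33·0.67) + 1.036·√(0.14·0.86)]² / (-0.19)²
  = [1.282·0.4702 + 1.036·0.3470]² / 0.0361
  = [0.9623]² / 0.0361
  = 25.65
Finite-population correction (N = 234): 25.65 / (1 + (25.65 − 1)/234) = 23.21.
Round up → n = 24.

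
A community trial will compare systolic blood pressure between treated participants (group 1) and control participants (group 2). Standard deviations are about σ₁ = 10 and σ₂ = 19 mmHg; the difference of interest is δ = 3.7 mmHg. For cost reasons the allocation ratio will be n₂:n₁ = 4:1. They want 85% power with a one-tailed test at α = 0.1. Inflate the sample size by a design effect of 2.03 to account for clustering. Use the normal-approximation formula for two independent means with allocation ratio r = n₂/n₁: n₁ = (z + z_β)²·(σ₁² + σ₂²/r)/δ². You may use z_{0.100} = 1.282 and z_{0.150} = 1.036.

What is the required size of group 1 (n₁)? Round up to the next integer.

n₁ = 152

n₁ = (z_α + z_β)² · (σ₁² + σ₂²/r) / δ²
   = (1.282 + 1.036)² · (10² + 19²/4) / 3.7²
   = 5.3731 · (100 + 90.25) / 13.69
   = 5.3731 · 190.25 / 13.69
   = 74.67
Design effect: 2.03 × 74.67 = 151.58.
Round up → n₁ = 152; n₂ = r·n₁ = 4 × 152 = 608.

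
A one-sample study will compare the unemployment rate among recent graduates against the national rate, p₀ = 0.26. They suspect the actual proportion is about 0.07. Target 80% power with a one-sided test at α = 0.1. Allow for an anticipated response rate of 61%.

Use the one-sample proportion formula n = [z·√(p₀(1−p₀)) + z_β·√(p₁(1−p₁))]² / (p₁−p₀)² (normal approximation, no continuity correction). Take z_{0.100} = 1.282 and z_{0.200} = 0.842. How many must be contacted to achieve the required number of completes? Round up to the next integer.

n = [z_α·√(p₀q₀) + z_β·√(p₁q₁)]² / (p₁ − p₀)²
  = [1.282·√(0.26·0.74) + 0.842·√(0.07·0.93)]² / (-0.19)²
  = [1.282·0.4386 + 0.842·0.2551]² / 0.0361
  = [0.7772]² / 0.0361
  = 16.73
Adjust for 61% response: 16.73 / 0.61 = 27.43.
Round up → n = 28.

n = 28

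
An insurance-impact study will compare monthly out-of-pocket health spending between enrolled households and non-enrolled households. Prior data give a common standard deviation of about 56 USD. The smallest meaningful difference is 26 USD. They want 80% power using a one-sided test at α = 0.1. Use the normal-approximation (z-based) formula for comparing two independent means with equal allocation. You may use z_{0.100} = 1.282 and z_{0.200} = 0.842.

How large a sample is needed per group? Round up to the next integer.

n = 42 per group

n = (z_α + z_β)² · (σ₁² + σ₂²) / δ²
  = (1.282 + 0.842)² · (2·56² = 6272) / 26²
  = 4.5114 · 6272 / 676
  = 41.86
Round up → n = 42 per group.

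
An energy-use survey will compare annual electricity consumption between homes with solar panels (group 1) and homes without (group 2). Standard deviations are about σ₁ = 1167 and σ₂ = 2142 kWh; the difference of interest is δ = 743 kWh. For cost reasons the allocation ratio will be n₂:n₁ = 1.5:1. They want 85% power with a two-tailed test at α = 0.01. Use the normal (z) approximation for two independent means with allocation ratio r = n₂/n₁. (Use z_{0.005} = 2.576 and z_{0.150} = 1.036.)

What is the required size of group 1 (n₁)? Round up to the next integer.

n₁ = (z_{α/2} + z_β)² · (σ₁² + σ₂²/r) / δ²
   = (2.576 + 1.036)² · (1167² + 2142²/1.5) / 743²
   = 13.0465 · (1361889 + 3058776) / 552049
   = 13.0465 · 4420665 / 552049
   = 104.47
Round up → n₁ = 105; n₂ = r·n₁ = 1.5 × 105 = 158.

n₁ = 105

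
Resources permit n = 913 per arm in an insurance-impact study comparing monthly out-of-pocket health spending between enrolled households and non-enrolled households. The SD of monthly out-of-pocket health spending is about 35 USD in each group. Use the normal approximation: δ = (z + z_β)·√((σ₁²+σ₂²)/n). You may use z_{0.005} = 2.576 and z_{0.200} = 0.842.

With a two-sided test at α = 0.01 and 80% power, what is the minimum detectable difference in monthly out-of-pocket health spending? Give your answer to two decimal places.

δ = (z_{α/2} + z_β) · √((σ₁²+σ₂²)/n)
  = (2.576 + 0.842) · √(2450/913)
  = 3.418 · √2.6835
  = 3.418 · 1.6381
  = 5.5991

Minimum detectable difference ≈ 5.60 USD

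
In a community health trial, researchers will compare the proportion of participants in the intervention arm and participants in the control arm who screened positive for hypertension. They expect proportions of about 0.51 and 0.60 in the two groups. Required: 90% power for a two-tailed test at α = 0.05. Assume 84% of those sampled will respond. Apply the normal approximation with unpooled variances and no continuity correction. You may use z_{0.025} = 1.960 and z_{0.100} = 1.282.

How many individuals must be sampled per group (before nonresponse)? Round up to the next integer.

n = 757 per group

n = (z_{α/2} + z_β)² · [p₁(1−p₁) + p₂(1−p₂)] / (p₁ − p₂)²
  = (1.960 + 1.282)² · (0.51·0.49 + 0.60·0.40) / (-0.09)²
  = (3.242)² · (0.2499 + 0.2400) / 0.0081
  = 10.5106 · 0.4899 / 0.0081
  = 635.69
Adjust for 84% response: 635.69 / 0.84 = 756.78.
Round up → n = 757 per group.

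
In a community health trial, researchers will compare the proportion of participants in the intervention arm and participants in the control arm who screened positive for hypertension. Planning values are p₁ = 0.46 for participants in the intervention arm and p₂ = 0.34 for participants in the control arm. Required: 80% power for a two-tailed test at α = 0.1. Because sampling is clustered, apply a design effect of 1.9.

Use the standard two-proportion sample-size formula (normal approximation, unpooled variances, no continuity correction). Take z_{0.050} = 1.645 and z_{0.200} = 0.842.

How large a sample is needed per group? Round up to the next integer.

n = (z_{α/2} + z_β)² · [p₁(1−p₁) + p₂(1−p₂)] / (p₁ − p₂)²
  = (1.645 + 0.842)² · (0.46·0.54 + 0.34·0.66) / (0.12)²
  = (2.487)² · (0.2484 + 0.2244) / 0.0144
  = 6.1852 · 0.4728 / 0.0144
  = 203.08
Design effect: 1.9 × 203.08 = 385.85.
Round up → n = 386 per group.

n = 386 per group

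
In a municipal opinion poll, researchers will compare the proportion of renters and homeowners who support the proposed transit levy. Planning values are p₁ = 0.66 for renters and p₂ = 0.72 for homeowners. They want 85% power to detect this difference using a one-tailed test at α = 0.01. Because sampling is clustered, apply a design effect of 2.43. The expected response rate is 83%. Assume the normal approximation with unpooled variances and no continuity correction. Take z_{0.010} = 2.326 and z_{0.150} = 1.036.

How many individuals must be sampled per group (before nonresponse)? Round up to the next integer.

n = 3916 per group

n = (z_α + z_β)² · [p₁(1−p₁) + p₂(1−p₂)] / (p₁ − p₂)²
  = (2.326 + 1.036)² · (0.66·0.34 + 0.72·0.28) / (-0.06)²
  = (3.362)² · (0.2244 + 0.2016) / 0.0036
  = 11.3030 · 0.4260 / 0.0036
  = 1337.53
Design effect: 2.43 × 1337.53 = 3250.19.
Adjust for 83% response: 3250.19 / 0.83 = 3915.89.
Round up → n = 3916 per group.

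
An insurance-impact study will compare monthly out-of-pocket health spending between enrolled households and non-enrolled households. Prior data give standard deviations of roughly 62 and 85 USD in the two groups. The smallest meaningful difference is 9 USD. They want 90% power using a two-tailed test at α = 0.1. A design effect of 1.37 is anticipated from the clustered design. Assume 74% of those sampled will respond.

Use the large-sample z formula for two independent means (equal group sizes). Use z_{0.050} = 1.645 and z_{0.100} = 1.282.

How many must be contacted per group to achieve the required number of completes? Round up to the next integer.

n = (z_{α/2} + z_β)² · (σ₁² + σ₂²) / δ²
  = (1.645 + 1.282)² · (62² + 85² = 11069) / 9²
  = 8.5673 · 11069 / 81
  = 1170.76
Design effect: 1.37 × 1170.76 = 1603.94.
Adjust for 74% response: 1603.94 / 0.74 = 2167.49.
Round up → n = 2168 per group.

n = 2168 per group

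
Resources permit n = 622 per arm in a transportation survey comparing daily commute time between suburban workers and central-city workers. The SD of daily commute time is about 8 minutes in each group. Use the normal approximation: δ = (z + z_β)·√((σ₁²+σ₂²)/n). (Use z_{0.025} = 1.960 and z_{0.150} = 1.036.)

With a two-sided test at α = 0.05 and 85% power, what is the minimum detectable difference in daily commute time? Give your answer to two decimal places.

Minimum detectable difference ≈ 1.36 minutes

δ = (z_{α/2} + z_β) · √((σ₁²+σ₂²)/n)
  = (1.960 + 1.036) · √(128/622)
  = 2.996 · √0.20579
  = 2.996 · 0.4536
  = 1.3591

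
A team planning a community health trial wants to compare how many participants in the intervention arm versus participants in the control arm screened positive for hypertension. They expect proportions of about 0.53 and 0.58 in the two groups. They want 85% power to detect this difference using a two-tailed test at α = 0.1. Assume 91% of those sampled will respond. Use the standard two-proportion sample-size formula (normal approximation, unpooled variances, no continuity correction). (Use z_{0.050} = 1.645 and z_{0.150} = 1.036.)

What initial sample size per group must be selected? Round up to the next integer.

n = (z_{α/2} + z_β)² · [p₁(1−p₁) + p₂(1−p₂)] / (p₁ − p₂)²
  = (1.645 + 1.036)² · (0.53·0.47 + 0.58·0.42) / (-0.05)²
  = (2.681)² · (0.2491 + 0.2436) / 0.0025
  = 7.1878 · 0.4927 / 0.0025
  = 1416.56
Adjust for 91% response: 1416.56 / 0.91 = 1556.66.
Round up → n = 1557 per group.

n = 1557 per group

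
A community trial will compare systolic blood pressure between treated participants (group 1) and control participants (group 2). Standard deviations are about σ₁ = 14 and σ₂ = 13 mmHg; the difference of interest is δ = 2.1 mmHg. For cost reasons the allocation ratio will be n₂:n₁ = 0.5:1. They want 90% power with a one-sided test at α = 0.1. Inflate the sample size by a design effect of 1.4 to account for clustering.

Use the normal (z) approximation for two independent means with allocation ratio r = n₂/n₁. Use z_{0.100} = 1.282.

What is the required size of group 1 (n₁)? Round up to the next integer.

n₁ = (z_α + z_β)² · (σ₁² + σ₂²/r) / δ²
   = (1.282 + 1.282)² · (14² + 13²/0.5) / 2.1²
   = 6.5741 · (196 + 338) / 4.41
   = 6.5741 · 534 / 4.41
   = 796.05
Design effect: 1.4 × 796.05 = 1114.47.
Round up → n₁ = 1115; n₂ = r·n₁ = 0.5 × 1115 = 558.

n₁ = 1115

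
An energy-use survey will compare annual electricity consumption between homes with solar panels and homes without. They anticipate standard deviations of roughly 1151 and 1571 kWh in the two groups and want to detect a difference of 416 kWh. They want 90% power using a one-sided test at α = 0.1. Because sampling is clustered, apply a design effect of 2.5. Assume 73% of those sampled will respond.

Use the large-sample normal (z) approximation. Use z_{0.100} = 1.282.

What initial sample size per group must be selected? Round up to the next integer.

n = (z_α + z_β)² · (σ₁² + σ₂²) / δ²
  = (1.282 + 1.282)² · (1151² + 1571² = 3792842) / 416²
  = 6.5741 · 3792842 / 173056
  = 144.08
Design effect: 2.5 × 144.08 = 360.21.
Adjust for 73% response: 360.21 / 0.73 = 493.44.
Round up → n = 494 per group.

n = 494 per group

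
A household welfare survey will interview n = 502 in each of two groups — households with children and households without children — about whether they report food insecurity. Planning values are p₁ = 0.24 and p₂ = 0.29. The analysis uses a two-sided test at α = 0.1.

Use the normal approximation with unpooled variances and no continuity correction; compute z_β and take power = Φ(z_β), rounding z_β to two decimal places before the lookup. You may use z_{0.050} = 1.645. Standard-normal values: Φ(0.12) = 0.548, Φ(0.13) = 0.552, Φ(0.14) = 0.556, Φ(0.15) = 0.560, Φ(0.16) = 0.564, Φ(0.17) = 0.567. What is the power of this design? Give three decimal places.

Power ≈ 0.560

z_β = |p₁−p₂|·√(n/[p₁q₁+p₂q₂]) − z_{α/2}
    = 0.05 · √(502/0.3883) − 1.645
    = 0.05 · 35.9557 − 1.645
    = 1.7978 − 1.645 = 0.1528 → 0.15
Power = Φ(0.15) = 0.560.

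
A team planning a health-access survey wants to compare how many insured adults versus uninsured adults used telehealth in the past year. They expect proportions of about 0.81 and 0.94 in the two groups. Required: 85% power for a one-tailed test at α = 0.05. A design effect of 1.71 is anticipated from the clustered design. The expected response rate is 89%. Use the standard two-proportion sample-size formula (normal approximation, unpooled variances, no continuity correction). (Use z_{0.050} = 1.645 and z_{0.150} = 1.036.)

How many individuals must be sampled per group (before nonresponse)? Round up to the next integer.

n = 172 per group

n = (z_α + z_β)² · [p₁(1−p₁) + p₂(1−p₂)] / (p₁ − p₂)²
  = (1.645 + 1.036)² · (0.81·0.19 + 0.94·0.06) / (-0.13)²
  = (2.681)² · (0.1539 + 0.0564) / 0.0169
  = 7.1878 · 0.2103 / 0.0169
  = 89.44
Design effect: 1.71 × 89.44 = 152.95.
Adjust for 89% response: 152.95 / 0.89 = 171.85.
Round up → n = 172 per group.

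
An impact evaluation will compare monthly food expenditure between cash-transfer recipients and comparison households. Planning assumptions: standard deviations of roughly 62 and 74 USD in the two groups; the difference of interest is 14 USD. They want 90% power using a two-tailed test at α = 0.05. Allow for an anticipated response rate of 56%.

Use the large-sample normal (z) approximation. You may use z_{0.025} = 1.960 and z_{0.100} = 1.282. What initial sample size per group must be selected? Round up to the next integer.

n = (z_{α/2} + z_β)² · (σ₁² + σ₂²) / δ²
  = (1.960 + 1.282)² · (62² + 74² = 9320) / 14²
  = 10.5106 · 9320 / 196
  = 499.79
Adjust for 56% response: 499.79 / 0.56 = 892.48.
Round up → n = 893 per group.

n = 893 per group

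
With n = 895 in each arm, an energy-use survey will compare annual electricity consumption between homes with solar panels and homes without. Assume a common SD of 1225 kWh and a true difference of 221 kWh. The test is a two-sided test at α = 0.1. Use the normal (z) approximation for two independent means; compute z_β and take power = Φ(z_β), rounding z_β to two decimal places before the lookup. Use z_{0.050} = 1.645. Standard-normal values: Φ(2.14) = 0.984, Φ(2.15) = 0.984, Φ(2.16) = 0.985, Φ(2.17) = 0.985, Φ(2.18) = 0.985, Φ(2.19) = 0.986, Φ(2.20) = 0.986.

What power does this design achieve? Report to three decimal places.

z_β = δ·√(n/(σ₁²+σ₂²)) − z_{α/2}
    = 221 · √(895/3001250) − 1.645
    = 221 · 0.01727 − 1.645
    = 3.8164 − 1.645 = 2.1714 → 2.17
Power = Φ(2.17) = 0.985.

Power ≈ 0.985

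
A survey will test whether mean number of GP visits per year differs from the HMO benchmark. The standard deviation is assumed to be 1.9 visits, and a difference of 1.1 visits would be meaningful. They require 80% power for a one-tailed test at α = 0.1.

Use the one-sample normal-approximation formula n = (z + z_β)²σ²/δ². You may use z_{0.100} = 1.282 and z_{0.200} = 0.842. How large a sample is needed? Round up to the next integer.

n = 14

n = (z_α + z_β)² · σ² / δ²
  = (1.282 + 0.842)² · 1.9² / 1.1²
  = 4.5114 · 3.61 / 1.21
  = 13.46
Round up → n = 14.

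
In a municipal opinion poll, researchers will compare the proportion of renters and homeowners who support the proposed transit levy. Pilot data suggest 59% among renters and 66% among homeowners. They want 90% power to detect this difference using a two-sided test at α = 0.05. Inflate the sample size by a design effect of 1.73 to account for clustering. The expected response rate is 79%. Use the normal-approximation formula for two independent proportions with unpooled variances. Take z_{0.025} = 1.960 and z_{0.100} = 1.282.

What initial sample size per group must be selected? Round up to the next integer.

n = 2191 per group

n = (z_{α/2} + z_β)² · [p₁(1−p₁) + p₂(1−p₂)] / (p₁ − p₂)²
  = (1.960 + 1.282)² · (0.59·0.41 + 0.66·0.34) / (-0.07)²
  = (3.242)² · (0.2419 + 0.2244) / 0.0049
  = 10.5106 · 0.4663 / 0.0049
  = 1000.22
Design effect: 1.73 × 1000.22 = 1730.38.
Adjust for 79% response: 1730.38 / 0.79 = 2190.35.
Round up → n = 2191 per group.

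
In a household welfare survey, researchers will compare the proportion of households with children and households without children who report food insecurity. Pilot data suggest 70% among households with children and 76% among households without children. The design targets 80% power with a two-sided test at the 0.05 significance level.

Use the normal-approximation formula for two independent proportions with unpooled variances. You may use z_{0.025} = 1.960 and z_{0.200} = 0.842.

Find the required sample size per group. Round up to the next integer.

n = (z_{α/2} + z_β)² · [p₁(1−p₁) + p₂(1−p₂)] / (p₁ − p₂)²
  = (1.960 + 0.842)² · (0.70·0.30 + 0.76·0.24) / (-0.06)²
  = (2.802)² · (0.2100 + 0.1824) / 0.0036
  = 7.8512 · 0.3924 / 0.0036
  = 855.78
Round up → n = 856 per group.

n = 856 per group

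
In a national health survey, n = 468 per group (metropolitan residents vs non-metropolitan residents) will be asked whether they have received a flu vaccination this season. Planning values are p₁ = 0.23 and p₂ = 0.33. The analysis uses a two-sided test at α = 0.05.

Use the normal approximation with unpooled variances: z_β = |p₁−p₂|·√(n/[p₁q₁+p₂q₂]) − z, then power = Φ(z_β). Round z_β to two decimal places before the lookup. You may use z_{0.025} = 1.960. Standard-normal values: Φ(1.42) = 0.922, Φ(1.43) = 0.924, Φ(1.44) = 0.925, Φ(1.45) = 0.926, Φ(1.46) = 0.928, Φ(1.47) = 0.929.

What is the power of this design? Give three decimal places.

Power ≈ 0.929

z_β = |p₁−p₂|·√(n/[p₁q₁+p₂q₂]) − z_{α/2}
    = 0.10 · √(468/0.3982) − 1.960
    = 0.10 · 34.2825 − 1.960
    = 3.4282 − 1.960 = 1.4682 → 1.47
Power = Φ(1.47) = 0.929.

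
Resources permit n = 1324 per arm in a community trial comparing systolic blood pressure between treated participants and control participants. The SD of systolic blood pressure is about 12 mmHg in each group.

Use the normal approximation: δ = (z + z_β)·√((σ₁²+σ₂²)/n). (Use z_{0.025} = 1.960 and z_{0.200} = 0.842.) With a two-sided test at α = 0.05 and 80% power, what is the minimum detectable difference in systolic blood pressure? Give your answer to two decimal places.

δ = (z_{α/2} + z_β) · √((σ₁²+σ₂²)/n)
  = (1.960 + 0.842) · √(288/1324)
  = 2.802 · √0.21752
  = 2.802 · 0.4664
  = 1.3068

Minimum detectable difference ≈ 1.31 mmHg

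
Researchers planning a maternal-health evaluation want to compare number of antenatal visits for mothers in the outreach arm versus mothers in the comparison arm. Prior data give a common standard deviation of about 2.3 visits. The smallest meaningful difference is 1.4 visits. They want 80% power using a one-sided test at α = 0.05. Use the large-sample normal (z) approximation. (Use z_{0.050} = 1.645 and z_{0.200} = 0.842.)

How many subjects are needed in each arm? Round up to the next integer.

n = (z_α + z_β)² · (σ₁² + σ₂²) / δ²
  = (1.645 + 0.842)² · (2·2.3² = 10.58) / 1.4²
  = 6.1852 · 10.58 / 1.96
  = 33.39
Round up → n = 34 per group.

n = 34 per group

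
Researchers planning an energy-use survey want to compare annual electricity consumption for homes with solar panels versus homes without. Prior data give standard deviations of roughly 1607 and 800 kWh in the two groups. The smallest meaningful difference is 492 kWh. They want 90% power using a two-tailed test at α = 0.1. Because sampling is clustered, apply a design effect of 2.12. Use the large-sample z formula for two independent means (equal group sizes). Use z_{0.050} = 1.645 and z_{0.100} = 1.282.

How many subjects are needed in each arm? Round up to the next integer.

n = 242 per group

n = (z_{α/2} + z_β)² · (σ₁² + σ₂²) / δ²
  = (1.645 + 1.282)² · (1607² + 800² = 3222449) / 492²
  = 8.5673 · 3222449 / 242064
  = 114.05
Design effect: 2.12 × 114.05 = 241.79.
Round up → n = 242 per group.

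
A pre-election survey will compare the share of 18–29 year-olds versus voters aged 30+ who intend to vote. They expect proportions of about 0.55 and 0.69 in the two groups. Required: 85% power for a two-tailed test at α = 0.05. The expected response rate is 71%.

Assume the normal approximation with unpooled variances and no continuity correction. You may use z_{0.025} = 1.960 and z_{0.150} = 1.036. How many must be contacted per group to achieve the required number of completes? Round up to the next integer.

n = 298 per group

n = (z_{α/2} + z_β)² · [p₁(1−p₁) + p₂(1−p₂)] / (p₁ − p₂)²
  = (1.960 + 1.036)² · (0.55·0.45 + 0.69·0.31) / (-0.14)²
  = (2.996)² · (0.2475 + 0.2139) / 0.0196
  = 8.9760 · 0.4614 / 0.0196
  = 211.30
Adjust for 71% response: 211.30 / 0.71 = 297.61.
Round up → n = 298 per group.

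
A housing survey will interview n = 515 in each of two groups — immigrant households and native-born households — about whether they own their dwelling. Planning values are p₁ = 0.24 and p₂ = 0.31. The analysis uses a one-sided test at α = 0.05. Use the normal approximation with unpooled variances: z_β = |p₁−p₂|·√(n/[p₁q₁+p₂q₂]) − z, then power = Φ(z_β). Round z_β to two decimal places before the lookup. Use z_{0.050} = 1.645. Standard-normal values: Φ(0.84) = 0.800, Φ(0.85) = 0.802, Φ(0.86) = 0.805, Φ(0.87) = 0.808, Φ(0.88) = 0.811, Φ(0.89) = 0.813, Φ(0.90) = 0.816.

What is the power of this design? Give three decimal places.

Power ≈ 0.811

z_β = |p₁−p₂|·√(n/[p₁q₁+p₂q₂]) − z_α
    = 0.07 · √(515/0.3963) − 1.645
    = 0.07 · 36.0489 − 1.645
    = 2.5234 − 1.645 = 0.8784 → 0.88
Power = Φ(0.88) = 0.811.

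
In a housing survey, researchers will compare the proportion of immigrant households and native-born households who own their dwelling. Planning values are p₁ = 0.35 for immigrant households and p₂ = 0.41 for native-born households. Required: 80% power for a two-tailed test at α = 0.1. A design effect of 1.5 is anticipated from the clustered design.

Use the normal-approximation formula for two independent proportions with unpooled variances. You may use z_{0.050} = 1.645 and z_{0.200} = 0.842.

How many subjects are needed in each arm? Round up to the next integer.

n = 1210 per group

n = (z_{α/2} + z_β)² · [p₁(1−p₁) + p₂(1−p₂)] / (p₁ − p₂)²
  = (1.645 + 0.842)² · (0.35·0.65 + 0.41·0.59) / (-0.06)²
  = (2.487)² · (0.2275 + 0.2419) / 0.0036
  = 6.1852 · 0.4694 / 0.0036
  = 806.48
Design effect: 1.5 × 806.48 = 1209.72.
Round up → n = 1210 per group.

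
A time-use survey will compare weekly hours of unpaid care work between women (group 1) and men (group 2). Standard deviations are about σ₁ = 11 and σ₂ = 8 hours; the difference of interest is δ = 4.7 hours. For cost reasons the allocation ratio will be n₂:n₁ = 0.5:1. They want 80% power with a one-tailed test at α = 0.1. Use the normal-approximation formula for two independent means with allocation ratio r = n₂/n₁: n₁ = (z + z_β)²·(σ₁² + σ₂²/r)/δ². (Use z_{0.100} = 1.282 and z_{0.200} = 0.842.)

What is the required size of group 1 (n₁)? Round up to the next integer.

n₁ = 51

n₁ = (z_α + z_β)² · (σ₁² + σ₂²/r) / δ²
   = (1.282 + 0.842)² · (11² + 8²/0.5) / 4.7²
   = 4.5114 · (121 + 128) / 22.09
   = 4.5114 · 249 / 22.09
   = 50.85
Round up → n₁ = 51; n₂ = r·n₁ = 0.5 × 51 = 26.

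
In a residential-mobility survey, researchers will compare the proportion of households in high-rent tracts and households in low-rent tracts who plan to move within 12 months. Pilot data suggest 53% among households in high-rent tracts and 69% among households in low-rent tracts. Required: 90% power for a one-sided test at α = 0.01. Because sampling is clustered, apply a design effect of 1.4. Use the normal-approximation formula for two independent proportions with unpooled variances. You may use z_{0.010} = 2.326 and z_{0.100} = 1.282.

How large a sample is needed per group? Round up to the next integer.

n = 330 per group

n = (z_α + z_β)² · [p₁(1−p₁) + p₂(1−p₂)] / (p₁ − p₂)²
  = (2.326 + 1.282)² · (0.53·0.47 + 0.69·0.31) / (-0.16)²
  = (3.608)² · (0.2491 + 0.2139) / 0.0256
  = 13.0177 · 0.4630 / 0.0256
  = 235.44
Design effect: 1.4 × 235.44 = 329.61.
Round up → n = 330 per group.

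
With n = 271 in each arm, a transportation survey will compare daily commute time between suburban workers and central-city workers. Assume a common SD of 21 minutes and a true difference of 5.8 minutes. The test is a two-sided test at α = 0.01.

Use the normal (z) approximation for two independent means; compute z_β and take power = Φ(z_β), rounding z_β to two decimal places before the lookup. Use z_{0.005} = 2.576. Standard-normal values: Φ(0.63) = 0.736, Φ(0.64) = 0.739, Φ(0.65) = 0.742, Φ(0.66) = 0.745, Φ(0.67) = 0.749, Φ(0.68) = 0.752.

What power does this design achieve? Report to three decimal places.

z_β = δ·√(n/(σ₁²+σ₂²)) − z_{α/2}
    = 5.8 · √(271/882) − 2.576
    = 5.8 · 0.55431 − 2.576
    = 3.2150 − 2.576 = 0.6390 → 0.64
Power = Φ(0.64) = 0.739.

Power ≈ 0.739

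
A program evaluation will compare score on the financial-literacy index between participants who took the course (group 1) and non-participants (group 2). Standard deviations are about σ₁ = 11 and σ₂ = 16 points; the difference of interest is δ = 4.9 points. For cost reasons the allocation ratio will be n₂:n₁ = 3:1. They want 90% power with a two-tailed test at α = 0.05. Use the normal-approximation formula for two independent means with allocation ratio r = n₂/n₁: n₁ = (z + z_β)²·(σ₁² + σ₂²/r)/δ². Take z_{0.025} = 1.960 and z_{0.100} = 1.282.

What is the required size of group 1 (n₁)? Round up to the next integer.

n₁ = 91

n₁ = (z_{α/2} + z_β)² · (σ₁² + σ₂²/r) / δ²
   = (1.960 + 1.282)² · (11² + 16²/3) / 4.9²
   = 10.5106 · (121 + 85.3333) / 24.01
   = 10.5106 · 206.3333 / 24.01
   = 90.32
Round up → n₁ = 91; n₂ = r·n₁ = 3 × 91 = 273.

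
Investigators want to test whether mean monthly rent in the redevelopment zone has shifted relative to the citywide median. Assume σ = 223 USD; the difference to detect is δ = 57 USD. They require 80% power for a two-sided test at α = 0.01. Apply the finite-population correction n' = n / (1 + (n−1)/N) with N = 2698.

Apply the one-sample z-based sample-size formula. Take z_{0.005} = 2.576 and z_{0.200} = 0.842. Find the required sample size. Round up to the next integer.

n = 168

n = (z_{α/2} + z_β)² · σ² / δ²
  = (2.576 + 0.842)² · 223² / 57²
  = 11.6827 · 49729 / 3249
  = 178.82
Finite-population correction (N = 2698): 178.82 / (1 + (178.82 − 1)/2698) = 167.76.
Round up → n = 168.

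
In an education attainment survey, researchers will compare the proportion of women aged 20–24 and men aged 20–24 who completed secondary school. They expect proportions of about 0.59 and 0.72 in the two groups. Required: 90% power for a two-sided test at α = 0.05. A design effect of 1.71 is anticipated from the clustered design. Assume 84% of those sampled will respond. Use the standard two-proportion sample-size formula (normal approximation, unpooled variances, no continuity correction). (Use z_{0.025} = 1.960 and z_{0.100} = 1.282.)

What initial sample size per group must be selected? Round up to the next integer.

n = 562 per group

n = (z_{α/2} + z_β)² · [p₁(1−p₁) + p₂(1−p₂)] / (p₁ − p₂)²
  = (1.960 + 1.282)² · (0.59·0.41 + 0.72·0.28) / (-0.13)²
  = (3.242)² · (0.2419 + 0.2016) / 0.0169
  = 10.5106 · 0.4435 / 0.0169
  = 275.82
Design effect: 1.71 × 275.82 = 471.66.
Adjust for 84% response: 471.66 / 0.84 = 561.50.
Round up → n = 562 per group.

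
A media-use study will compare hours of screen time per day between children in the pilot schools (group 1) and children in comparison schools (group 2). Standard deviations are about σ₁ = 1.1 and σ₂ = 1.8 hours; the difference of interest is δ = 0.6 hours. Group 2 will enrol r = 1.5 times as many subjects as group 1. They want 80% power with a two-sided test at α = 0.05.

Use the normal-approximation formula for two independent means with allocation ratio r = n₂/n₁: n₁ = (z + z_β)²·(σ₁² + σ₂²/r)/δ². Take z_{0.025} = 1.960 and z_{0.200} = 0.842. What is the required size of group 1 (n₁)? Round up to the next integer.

n₁ = (z_{α/2} + z_β)² · (σ₁² + σ₂²/r) / δ²
   = (1.960 + 0.842)² · (1.1² + 1.8²/1.5) / 0.6²
   = 7.8512 · (1.21 + 2.16) / 0.36
   = 7.8512 · 3.37 / 0.36
   = 73.50
Round up → n₁ = 74; n₂ = r·n₁ = 1.5 × 74 = 111.

n₁ = 74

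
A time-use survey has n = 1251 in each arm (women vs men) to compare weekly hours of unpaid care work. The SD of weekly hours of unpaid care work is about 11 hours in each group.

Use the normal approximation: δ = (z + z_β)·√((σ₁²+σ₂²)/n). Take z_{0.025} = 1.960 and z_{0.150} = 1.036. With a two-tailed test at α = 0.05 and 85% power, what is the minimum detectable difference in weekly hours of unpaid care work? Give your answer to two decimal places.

δ = (z_{α/2} + z_β) · √((σ₁²+σ₂²)/n)
  = (1.960 + 1.036) · √(242/1251)
  = 2.996 · √0.19345
  = 2.996 · 0.4398
  = 1.3177

Minimum detectable difference ≈ 1.32 hours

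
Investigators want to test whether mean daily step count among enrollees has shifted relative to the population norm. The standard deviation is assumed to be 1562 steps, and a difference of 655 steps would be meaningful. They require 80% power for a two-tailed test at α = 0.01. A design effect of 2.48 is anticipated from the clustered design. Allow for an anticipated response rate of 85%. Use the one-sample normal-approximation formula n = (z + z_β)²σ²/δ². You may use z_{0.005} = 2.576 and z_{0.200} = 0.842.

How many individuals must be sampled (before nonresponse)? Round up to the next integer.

n = (z_{α/2} + z_β)² · σ² / δ²
  = (2.576 + 0.842)² · 1562² / 655²
  = 11.6827 · 2439844 / 429025
  = 66.44
Design effect: 2.48 × 66.44 = 164.77.
Adjust for 85% response: 164.77 / 0.85 = 193.85.
Round up → n = 194.

n = 194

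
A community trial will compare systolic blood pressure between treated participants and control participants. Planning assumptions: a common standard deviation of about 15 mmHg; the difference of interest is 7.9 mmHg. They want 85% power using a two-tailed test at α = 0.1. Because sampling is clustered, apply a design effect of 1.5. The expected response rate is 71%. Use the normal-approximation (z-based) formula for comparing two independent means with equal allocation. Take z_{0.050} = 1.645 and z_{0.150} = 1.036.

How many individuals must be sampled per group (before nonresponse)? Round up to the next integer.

n = 110 per group

n = (z_{α/2} + z_β)² · (σ₁² + σ₂²) / δ²
  = (1.645 + 1.036)² · (2·15² = 450) / 7.9²
  = 7.1878 · 450 / 62.41
  = 51.83
Design effect: 1.5 × 51.83 = 77.74.
Adjust for 71% response: 77.74 / 0.71 = 109.49.
Round up → n = 110 per group.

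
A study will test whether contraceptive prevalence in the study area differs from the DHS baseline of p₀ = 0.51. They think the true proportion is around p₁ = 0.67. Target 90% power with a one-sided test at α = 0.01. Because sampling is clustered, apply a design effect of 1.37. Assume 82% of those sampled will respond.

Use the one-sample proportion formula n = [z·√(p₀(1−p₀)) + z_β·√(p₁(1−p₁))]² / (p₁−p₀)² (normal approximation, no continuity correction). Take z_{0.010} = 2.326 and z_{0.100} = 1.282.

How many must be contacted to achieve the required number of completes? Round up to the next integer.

n = 204

n = [z_α·√(p₀q₀) + z_β·√(p₁q₁)]² / (p₁ − p₀)²
  = [2.326·√(0.51·0.49) + 1.282·√(0.67·0.33)]² / (0.16)²
  = [2.326·0.4999 + 1.282·0.4702]² / 0.0256
  = [1.7656]² / 0.0256
  = 121.77
Design effect: 1.37 × 121.77 = 166.82.
Adjust for 82% response: 166.82 / 0.82 = 203.44.
Round up → n = 204.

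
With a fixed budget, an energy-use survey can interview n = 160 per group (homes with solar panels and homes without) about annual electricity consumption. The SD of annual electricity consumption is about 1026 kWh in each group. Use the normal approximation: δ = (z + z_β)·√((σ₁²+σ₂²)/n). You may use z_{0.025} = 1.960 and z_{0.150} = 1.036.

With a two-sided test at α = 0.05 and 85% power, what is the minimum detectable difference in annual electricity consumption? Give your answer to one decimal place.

Minimum detectable difference ≈ 343.7 kWh

δ = (z_{α/2} + z_β) · √((σ₁²+σ₂²)/n)
  = (1.960 + 1.036) · √(2105352/160)
  = 2.996 · √13158.5
  = 2.996 · 114.7103
  = 343.6720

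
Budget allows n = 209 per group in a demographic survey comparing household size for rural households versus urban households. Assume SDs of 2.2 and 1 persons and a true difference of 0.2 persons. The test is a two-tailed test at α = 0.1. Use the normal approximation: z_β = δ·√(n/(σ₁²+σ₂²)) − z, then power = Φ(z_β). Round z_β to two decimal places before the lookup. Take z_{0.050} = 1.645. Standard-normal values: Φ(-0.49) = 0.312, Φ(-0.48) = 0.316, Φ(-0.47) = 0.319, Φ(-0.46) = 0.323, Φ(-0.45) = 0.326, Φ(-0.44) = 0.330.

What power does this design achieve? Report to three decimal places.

z_β = δ·√(n/(σ₁²+σ₂²)) − z_{α/2}
    = 0.2 · √(209/5.84) − 1.645
    = 0.2 · 5.98228 − 1.645
    = 1.1965 − 1.645 = -0.4485 → -0.45
Power = Φ(-0.45) = 0.326.

Power ≈ 0.326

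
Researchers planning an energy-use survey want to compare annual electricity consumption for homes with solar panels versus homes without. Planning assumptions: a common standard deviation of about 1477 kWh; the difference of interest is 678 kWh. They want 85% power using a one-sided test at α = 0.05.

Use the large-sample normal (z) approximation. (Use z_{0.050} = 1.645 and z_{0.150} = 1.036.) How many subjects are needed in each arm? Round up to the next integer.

n = (z_α + z_β)² · (σ₁² + σ₂²) / δ²
  = (1.645 + 1.036)² · (2·1477² = 4363058) / 678²
  = 7.1878 · 4363058 / 459684
  = 68.22
Round up → n = 69 per group.

n = 69 per group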